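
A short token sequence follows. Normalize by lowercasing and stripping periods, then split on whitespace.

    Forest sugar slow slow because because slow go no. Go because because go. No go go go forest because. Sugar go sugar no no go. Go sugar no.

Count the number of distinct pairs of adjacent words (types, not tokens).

19

28 tokens → 27 bigram windows in total.
Repeated bigrams (each contributes count−1 duplicates):
  go go: 3
  no go: 3
  because because: 2
  go no: 2
  go sugar: 2
  sugar no: 2
8 duplicate windows → 27 − 8 = 19 distinct.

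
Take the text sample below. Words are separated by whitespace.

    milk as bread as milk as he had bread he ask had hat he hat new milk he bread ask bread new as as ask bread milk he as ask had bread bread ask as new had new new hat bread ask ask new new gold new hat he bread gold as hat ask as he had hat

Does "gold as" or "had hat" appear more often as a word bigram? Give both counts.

"had hat" (2 vs 1)

"gold as": 1 occurrence
"had hat": 2 occurrences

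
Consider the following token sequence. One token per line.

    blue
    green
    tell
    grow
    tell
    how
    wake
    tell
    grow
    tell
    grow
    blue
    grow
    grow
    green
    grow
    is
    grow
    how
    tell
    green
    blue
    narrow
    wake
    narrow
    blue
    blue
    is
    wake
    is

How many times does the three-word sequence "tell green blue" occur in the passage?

Scanning the 28 overlapping trigram windows for "tell green blue":
  position 20–22: tell green blue

1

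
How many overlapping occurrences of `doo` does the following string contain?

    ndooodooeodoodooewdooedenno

5

Sliding a length-3 window over the 27 characters (25 positions):
  position 2–4: doo
  position 6–8: doo
  position 11–13: doo
  position 14–16: doo
  position 19–21: doo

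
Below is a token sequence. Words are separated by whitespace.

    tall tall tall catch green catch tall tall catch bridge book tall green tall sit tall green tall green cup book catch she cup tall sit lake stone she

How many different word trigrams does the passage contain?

25

29 tokens → 27 trigram windows in total.
Repeated trigrams (each contributes count−1 duplicates):
  tall green tall: 2
  tall tall catch: 2
2 duplicate windows → 27 − 2 = 25 distinct.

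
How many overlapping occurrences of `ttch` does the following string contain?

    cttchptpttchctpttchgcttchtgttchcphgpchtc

Sliding a length-4 window over the 40 characters (37 positions):
  position 2–5: ttch
  position 9–12: ttch
  position 16–19: ttch
  position 22–25: ttch
  position 28–31: ttch

5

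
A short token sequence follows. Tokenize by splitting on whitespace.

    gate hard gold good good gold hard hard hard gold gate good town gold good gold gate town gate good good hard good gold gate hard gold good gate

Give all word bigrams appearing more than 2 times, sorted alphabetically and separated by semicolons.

Bigram counts meeting the condition (more than 2 times):
  gold gate: 3
  gold good: 3
  good gold: 3
  hard gold: 3

gold gate; gold good; good gold; hard gold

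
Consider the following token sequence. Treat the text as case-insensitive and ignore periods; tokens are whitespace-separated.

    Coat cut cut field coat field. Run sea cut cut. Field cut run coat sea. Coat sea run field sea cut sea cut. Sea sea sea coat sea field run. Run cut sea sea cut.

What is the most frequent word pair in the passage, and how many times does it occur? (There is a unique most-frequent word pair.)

"sea cut", 4 times

Bigram frequencies (highest first):
  sea cut: 4
  coat sea: 3
  cut sea: 3
  sea sea: 3
  cut cut: 2
  cut field: 2
  … (15 more, each ≤ 2)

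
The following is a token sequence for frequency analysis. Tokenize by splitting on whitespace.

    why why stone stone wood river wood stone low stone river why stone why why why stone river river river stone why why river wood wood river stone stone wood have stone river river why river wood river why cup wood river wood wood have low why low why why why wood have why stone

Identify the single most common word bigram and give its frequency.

Bigram frequencies (highest first):
  why why: 6
  why stone: 4
  wood river: 4
  river wood: 4
  stone river: 3
  river why: 3
  … (19 more, each ≤ 3)

"why why", 6 times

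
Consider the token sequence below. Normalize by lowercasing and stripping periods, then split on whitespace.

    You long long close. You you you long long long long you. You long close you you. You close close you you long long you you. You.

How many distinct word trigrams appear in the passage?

27 tokens → 25 trigram windows in total.
Repeated trigrams (each contributes count−1 duplicates):
  close you you: 3
  you long long: 3
  you you long: 3
  you you you: 3
  long close you: 2
  long long long: 2
  long long you: 2
  long you you: 2
12 duplicate windows → 25 − 12 = 13 distinct.

13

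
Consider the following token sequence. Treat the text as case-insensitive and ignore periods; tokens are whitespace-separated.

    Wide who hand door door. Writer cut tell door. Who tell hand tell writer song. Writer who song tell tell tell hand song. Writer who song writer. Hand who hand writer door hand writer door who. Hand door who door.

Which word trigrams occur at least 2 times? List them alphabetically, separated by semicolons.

hand writer door; song writer who; who hand door; writer who song

Trigram counts meeting the condition (at least 2 times):
  hand writer door: 2
  song writer who: 2
  who hand door: 2
  writer who song: 2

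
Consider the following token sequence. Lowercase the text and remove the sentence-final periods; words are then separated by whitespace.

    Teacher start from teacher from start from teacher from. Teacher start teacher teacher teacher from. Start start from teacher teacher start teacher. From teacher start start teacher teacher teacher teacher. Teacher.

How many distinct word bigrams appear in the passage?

31 tokens → 30 bigram windows in total.
Repeated bigrams (each contributes count−1 duplicates):
  teacher teacher: 7
  from teacher: 5
  teacher from: 4
  teacher start: 4
  start from: 3
  start teacher: 3
  from start: 2
  start start: 2
22 duplicate windows → 30 − 22 = 8 distinct.

8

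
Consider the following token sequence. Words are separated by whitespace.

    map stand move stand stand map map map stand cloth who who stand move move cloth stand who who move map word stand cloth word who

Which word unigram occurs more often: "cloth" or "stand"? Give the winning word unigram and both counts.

"stand" (7 vs 3)

"cloth": 3 occurrences
"stand": 7 occurrences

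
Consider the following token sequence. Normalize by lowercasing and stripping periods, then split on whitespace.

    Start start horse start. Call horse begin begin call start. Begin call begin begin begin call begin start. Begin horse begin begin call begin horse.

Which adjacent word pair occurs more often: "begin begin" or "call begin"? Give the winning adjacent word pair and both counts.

"begin begin": 4 occurrences
"call begin": 3 occurrences

"begin begin" (4 vs 3)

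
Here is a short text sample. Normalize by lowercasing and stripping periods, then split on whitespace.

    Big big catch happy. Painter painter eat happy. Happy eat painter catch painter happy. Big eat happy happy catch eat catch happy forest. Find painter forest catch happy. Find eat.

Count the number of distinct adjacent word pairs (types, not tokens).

30 tokens → 29 bigram windows in total.
Repeated bigrams (each contributes count−1 duplicates):
  catch happy: 3
  eat happy: 2
  happy happy: 2
4 duplicate windows → 29 − 4 = 25 distinct.

25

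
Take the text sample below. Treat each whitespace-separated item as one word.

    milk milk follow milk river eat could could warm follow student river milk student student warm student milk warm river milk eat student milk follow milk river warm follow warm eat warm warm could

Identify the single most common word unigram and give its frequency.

"milk", 8 times

Unigram frequencies (highest first):
  milk: 8
  warm: 7
  student: 5
  follow: 4
  river: 4
  eat: 3
  … (1 more, each ≤ 3)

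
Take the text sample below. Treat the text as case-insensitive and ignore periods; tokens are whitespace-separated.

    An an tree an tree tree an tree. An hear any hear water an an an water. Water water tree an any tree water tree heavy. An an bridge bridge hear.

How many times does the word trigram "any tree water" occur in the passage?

Scanning the 29 overlapping trigram windows for "any tree water":
  position 22–24: any tree water

1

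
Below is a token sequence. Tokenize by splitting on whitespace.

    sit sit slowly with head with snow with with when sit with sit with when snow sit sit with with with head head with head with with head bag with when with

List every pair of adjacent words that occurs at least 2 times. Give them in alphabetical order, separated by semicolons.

head with; sit sit; sit with; with head; with when; with with

Bigram counts meeting the condition (at least 2 times):
  head with: 3
  sit sit: 2
  sit with: 3
  with head: 4
  with when: 3
  with with: 4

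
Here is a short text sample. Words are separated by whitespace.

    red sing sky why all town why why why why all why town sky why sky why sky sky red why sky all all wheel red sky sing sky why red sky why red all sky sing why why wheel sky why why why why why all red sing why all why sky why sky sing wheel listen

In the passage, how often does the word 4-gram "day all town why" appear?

Scanning the 55 overlapping 4-gram windows for "day all town why":
  (none found)

0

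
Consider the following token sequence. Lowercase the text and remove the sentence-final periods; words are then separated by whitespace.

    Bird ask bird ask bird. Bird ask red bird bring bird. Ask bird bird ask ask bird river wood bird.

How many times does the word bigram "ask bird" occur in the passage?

4

Scanning the 19 overlapping bigram windows for "ask bird":
  position 2–3: ask bird
  position 4–5: ask bird
  position 12–13: ask bird
  position 16–17: ask bird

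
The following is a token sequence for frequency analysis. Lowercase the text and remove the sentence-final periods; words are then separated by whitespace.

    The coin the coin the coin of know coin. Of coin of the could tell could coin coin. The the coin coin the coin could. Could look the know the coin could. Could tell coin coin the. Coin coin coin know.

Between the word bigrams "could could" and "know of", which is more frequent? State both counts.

"could could" (2 vs 0)

"could could": 2 occurrences
"know of": 0 occurrences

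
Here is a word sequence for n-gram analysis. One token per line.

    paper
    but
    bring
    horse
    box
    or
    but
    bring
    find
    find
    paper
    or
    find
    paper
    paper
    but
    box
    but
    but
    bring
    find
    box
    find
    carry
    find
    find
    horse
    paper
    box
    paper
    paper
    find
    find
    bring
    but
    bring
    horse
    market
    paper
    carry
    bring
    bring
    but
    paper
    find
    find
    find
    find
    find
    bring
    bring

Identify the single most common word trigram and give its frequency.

"find find find", 3 times

Trigram frequencies (highest first):
  find find find: 3
  but bring horse: 2
  but bring find: 2
  paper find find: 2
  find find bring: 2
  paper but bring: 1
  … (37 more, each ≤ 1)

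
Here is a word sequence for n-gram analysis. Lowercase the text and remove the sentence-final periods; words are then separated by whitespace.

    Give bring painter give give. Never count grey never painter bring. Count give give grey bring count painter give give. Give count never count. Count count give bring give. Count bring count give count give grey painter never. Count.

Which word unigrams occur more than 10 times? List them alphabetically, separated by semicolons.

Unigram counts meeting the condition (more than 10 times):
  count: 11
  give: 12

count; give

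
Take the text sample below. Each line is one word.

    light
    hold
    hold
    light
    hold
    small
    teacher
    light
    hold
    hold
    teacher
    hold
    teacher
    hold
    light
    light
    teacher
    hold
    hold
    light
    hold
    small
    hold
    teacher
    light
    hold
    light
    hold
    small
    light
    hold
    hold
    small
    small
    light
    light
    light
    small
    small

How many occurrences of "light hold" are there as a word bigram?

7

Scanning the 38 overlapping bigram windows for "light hold":
  position 1–2: light hold
  position 4–5: light hold
  position 8–9: light hold
  position 20–21: light hold
  position 25–26: light hold
  position 27–28: light hold
  position 30–31: light hold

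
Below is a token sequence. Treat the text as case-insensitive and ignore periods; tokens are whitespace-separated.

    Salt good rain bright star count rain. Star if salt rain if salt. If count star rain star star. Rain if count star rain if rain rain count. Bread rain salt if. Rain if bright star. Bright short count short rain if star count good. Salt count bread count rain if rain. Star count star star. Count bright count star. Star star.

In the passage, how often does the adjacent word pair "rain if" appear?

6

Scanning the 61 overlapping bigram windows for "rain if":
  position 11–12: rain if
  position 20–21: rain if
  position 24–25: rain if
  position 33–34: rain if
  position 41–42: rain if
  position 50–51: rain if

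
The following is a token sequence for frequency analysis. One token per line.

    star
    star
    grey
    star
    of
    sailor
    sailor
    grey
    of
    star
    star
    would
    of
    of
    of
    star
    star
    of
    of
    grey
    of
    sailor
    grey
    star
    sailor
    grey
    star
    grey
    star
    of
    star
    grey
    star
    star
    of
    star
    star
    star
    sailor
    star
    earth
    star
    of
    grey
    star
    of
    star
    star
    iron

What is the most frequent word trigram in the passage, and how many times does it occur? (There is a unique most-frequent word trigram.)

"of star star", 4 times

Trigram frequencies (highest first):
  of star star: 4
  star grey star: 3
  grey star of: 3
  star of star: 3
  star star of: 2
  sailor grey star: 2
  … (30 more, each ≤ 1)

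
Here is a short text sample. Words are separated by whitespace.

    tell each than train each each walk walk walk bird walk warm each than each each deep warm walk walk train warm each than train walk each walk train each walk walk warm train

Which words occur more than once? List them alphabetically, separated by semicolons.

each; than; train; walk; warm

Unigram counts meeting the condition (more than once):
  each: 9
  than: 3
  train: 5
  walk: 10
  warm: 4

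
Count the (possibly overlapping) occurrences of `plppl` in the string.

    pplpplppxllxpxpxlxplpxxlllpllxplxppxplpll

Sliding a length-5 window over the 41 characters (37 positions):
  position 2–6: plppl

1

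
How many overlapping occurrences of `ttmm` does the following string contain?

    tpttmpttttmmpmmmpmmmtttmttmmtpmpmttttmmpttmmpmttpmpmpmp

4

Sliding a length-4 window over the 55 characters (52 positions):
  position 9–12: ttmm
  position 25–28: ttmm
  position 36–39: ttmm
  position 41–44: ttmm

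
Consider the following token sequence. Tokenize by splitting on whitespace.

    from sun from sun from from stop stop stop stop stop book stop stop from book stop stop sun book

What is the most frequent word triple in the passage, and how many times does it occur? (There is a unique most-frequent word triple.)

"stop stop stop", 3 times

Trigram frequencies (highest first):
  stop stop stop: 3
  from sun from: 2
  book stop stop: 2
  sun from sun: 1
  sun from from: 1
  from from stop: 1
  … (8 more, each ≤ 1)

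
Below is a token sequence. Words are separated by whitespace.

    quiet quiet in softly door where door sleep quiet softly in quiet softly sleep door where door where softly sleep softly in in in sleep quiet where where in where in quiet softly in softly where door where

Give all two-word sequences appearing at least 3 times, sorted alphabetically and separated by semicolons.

door where; quiet softly; softly in; where door

Bigram counts meeting the condition (at least 3 times):
  door where: 4
  quiet softly: 3
  softly in: 3
  where door: 3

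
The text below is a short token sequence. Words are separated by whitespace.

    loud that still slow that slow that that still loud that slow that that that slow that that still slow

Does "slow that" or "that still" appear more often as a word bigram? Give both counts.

"slow that" (4 vs 3)

"slow that": 4 occurrences
"that still": 3 occurrences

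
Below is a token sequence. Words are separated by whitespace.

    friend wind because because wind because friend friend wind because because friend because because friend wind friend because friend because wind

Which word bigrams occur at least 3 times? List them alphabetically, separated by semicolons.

Bigram counts meeting the condition (at least 3 times):
  because because: 3
  because friend: 4
  friend because: 3
  friend wind: 3
  wind because: 3

because because; because friend; friend because; friend wind; wind because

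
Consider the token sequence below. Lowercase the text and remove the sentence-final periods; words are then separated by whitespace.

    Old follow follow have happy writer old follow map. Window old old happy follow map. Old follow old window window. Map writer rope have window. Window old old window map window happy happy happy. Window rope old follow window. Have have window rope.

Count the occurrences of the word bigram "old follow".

4

Scanning the 42 overlapping bigram windows for "old follow":
  position 1–2: old follow
  position 7–8: old follow
  position 16–17: old follow
  position 37–38: old follow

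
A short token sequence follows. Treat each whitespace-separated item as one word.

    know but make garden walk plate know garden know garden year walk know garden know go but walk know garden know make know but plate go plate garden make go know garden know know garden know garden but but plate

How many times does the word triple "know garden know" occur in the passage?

Scanning the 38 overlapping trigram windows for "know garden know":
  position 7–9: know garden know
  position 13–15: know garden know
  position 19–21: know garden know
  position 31–33: know garden know
  position 34–36: know garden know

5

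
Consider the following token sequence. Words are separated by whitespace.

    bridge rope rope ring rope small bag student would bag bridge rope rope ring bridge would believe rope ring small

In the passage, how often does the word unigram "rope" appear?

6

Scanning the 20 tokens for "rope":
  position 2: rope
  position 3: rope
  position 5: rope
  position 12: rope
  position 13: rope
  position 18: rope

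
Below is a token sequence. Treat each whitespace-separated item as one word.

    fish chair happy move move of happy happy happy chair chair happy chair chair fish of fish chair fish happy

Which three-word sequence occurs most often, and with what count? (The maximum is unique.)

Trigram frequencies (highest first):
  happy chair chair: 2
  fish chair happy: 1
  chair happy move: 1
  happy move move: 1
  move move of: 1
  move of happy: 1
  … (11 more, each ≤ 1)

"happy chair chair", 2 times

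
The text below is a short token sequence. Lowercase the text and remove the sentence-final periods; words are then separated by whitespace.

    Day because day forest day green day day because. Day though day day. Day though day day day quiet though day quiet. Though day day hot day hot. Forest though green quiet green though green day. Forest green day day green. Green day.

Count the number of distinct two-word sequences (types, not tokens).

21

43 tokens → 42 bigram windows in total.
Repeated bigrams (each contributes count−1 duplicates):
  day day: 7
  green day: 4
  though day: 4
  because day: 2
  day because: 2
  day forest: 2
  day green: 2
  day hot: 2
  … (4 more repeated)
21 duplicate windows → 42 − 21 = 21 distinct.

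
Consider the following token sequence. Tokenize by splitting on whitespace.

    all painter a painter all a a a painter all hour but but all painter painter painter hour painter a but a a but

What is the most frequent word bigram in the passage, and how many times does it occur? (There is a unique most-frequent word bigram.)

Bigram frequencies (highest first):
  a a: 3
  all painter: 2
  painter a: 2
  a painter: 2
  painter all: 2
  painter painter: 2
  … (9 more, each ≤ 2)

"a a", 3 times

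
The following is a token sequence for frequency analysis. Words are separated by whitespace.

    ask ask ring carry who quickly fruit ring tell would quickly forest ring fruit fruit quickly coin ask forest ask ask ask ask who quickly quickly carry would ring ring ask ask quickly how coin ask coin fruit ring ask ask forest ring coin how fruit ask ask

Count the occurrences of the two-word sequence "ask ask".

7

Scanning the 47 overlapping bigram windows for "ask ask":
  position 1–2: ask ask
  position 20–21: ask ask
  position 21–22: ask ask
  position 22–23: ask ask
  position 31–32: ask ask
  position 40–41: ask ask
  position 47–48: ask ask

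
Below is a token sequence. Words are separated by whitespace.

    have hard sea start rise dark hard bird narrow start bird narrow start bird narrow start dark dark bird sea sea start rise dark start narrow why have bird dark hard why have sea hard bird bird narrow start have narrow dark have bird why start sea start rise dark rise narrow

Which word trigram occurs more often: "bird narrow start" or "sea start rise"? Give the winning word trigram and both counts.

"bird narrow start" (4 vs 3)

"bird narrow start": 4 occurrences
"sea start rise": 3 occurrences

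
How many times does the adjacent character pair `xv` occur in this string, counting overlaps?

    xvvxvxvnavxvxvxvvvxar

Sliding a length-2 window over the 21 characters (20 positions):
  position 1–2: xv
  position 4–5: xv
  position 6–7: xv
  position 11–12: xv
  position 13–14: xv
  position 15–16: xv

6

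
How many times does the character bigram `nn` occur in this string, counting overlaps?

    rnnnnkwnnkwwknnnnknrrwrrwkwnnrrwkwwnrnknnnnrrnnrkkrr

Sliding a length-2 window over the 52 characters (51 positions):
  position 2–3: nn
  position 3–4: nn
  position 4–5: nn
  position 8–9: nn
  position 14–15: nn
  position 15–16: nn
  position 16–17: nn
  position 28–29: nn
  position 40–41: nn
  position 41–42: nn
  … (2 more)

12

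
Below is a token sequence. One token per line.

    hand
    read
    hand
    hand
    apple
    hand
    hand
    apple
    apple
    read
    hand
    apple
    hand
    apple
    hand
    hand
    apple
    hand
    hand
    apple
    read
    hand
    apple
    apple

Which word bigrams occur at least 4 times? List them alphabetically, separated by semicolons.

apple hand; hand apple; hand hand

Bigram counts meeting the condition (at least 4 times):
  apple hand: 4
  hand apple: 7
  hand hand: 4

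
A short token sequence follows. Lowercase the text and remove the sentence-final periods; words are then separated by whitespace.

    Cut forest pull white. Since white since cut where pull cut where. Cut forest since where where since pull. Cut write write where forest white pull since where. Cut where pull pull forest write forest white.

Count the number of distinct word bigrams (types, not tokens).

26

36 tokens → 35 bigram windows in total.
Repeated bigrams (each contributes count−1 duplicates):
  cut where: 3
  cut forest: 2
  forest white: 2
  pull cut: 2
  since where: 2
  where cut: 2
  where pull: 2
  white since: 2
9 duplicate windows → 35 − 9 = 26 distinct.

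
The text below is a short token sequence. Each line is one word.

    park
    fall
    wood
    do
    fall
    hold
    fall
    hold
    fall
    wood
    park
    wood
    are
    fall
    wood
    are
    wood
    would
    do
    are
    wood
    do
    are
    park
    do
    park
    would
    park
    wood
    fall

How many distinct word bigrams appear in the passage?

30 tokens → 29 bigram windows in total.
Repeated bigrams (each contributes count−1 duplicates):
  fall wood: 3
  are wood: 2
  do are: 2
  fall hold: 2
  hold fall: 2
  park wood: 2
  wood are: 2
  wood do: 2
9 duplicate windows → 29 − 9 = 20 distinct.

20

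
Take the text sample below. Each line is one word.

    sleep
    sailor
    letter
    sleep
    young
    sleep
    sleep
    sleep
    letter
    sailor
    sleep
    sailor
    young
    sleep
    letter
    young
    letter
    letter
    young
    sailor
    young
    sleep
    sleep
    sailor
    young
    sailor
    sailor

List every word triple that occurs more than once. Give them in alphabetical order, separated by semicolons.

Trigram counts meeting the condition (more than once):
  sailor young sleep: 2
  sleep sailor young: 2
  young sleep sleep: 2

sailor young sleep; sleep sailor young; young sleep sleep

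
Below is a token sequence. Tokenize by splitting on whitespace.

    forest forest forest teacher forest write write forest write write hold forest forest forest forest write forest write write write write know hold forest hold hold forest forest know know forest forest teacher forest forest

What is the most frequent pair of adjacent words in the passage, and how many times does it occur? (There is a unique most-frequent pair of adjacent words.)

Bigram frequencies (highest first):
  forest forest: 8
  write write: 5
  forest write: 4
  hold forest: 3
  forest teacher: 2
  teacher forest: 2
  … (9 more, each ≤ 2)

"forest forest", 8 times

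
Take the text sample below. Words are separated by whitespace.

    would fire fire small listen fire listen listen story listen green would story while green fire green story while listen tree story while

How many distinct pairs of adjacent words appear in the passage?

20

23 tokens → 22 bigram windows in total.
Repeated bigrams (each contributes count−1 duplicates):
  story while: 3
2 duplicate windows → 22 − 2 = 20 distinct.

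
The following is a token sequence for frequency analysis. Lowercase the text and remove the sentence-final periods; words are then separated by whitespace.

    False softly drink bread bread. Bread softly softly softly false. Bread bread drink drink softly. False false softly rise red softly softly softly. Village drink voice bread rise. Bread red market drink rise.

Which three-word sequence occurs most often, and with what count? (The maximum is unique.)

Trigram frequencies (highest first):
  softly softly softly: 2
  false softly drink: 1
  softly drink bread: 1
  drink bread bread: 1
  bread bread bread: 1
  bread bread softly: 1
  … (24 more, each ≤ 1)

"softly softly softly", 2 times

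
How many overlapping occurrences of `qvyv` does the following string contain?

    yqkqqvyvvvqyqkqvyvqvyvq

3

Sliding a length-4 window over the 23 characters (20 positions):
  position 5–8: qvyv
  position 15–18: qvyv
  position 19–22: qvyv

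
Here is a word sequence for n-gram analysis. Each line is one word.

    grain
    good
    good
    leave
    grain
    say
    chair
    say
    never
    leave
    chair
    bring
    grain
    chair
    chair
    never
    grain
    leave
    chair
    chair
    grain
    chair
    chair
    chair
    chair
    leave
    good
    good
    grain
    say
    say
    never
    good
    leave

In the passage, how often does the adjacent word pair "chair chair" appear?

Scanning the 33 overlapping bigram windows for "chair chair":
  position 14–15: chair chair
  position 19–20: chair chair
  position 22–23: chair chair
  position 23–24: chair chair
  position 24–25: chair chair

5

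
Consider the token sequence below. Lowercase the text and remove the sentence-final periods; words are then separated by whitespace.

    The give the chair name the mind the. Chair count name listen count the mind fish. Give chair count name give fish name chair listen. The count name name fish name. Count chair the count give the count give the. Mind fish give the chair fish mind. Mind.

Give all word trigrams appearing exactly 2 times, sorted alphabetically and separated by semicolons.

Trigram counts meeting the condition (exactly 2 times):
  chair count name: 2
  count give the: 2
  give the chair: 2
  mind fish give: 2
  the count give: 2
  the mind fish: 2

chair count name; count give the; give the chair; mind fish give; the count give; the mind fish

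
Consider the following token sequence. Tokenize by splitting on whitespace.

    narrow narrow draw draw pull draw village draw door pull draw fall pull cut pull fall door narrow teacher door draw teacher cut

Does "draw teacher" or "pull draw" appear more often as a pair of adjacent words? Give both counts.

"draw teacher": 1 occurrence
"pull draw": 2 occurrences

"pull draw" (2 vs 1)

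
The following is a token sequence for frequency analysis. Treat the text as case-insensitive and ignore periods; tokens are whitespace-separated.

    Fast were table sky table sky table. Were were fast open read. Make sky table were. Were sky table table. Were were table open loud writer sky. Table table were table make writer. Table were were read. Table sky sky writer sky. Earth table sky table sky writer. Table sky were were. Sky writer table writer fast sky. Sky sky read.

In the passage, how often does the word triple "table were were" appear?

4

Scanning the 59 overlapping trigram windows for "table were were":
  position 7–9: table were were
  position 15–17: table were were
  position 20–22: table were were
  position 34–36: table were were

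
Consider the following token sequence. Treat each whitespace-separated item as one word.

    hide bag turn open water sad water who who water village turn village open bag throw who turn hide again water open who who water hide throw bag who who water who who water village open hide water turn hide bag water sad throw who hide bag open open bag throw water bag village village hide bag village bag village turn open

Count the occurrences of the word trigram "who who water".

4

Scanning the 60 overlapping trigram windows for "who who water":
  position 8–10: who who water
  position 23–25: who who water
  position 29–31: who who water
  position 32–34: who who water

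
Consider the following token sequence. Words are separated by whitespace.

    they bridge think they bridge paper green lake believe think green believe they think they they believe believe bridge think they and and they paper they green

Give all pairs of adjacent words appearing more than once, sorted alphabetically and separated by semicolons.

bridge think; they bridge; think they

Bigram counts meeting the condition (more than once):
  bridge think: 2
  they bridge: 2
  think they: 3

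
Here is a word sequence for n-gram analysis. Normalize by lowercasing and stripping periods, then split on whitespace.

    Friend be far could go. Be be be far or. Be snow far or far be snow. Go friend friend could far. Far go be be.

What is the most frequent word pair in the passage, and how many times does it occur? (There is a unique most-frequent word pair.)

"be be", 3 times

Bigram frequencies (highest first):
  be be: 3
  be far: 2
  go be: 2
  far or: 2
  be snow: 2
  friend be: 1
  … (13 more, each ≤ 1)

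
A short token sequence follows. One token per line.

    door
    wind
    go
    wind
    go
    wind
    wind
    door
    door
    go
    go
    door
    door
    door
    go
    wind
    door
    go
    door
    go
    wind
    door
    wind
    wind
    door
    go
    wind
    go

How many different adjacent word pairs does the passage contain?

28 tokens → 27 bigram windows in total.
Repeated bigrams (each contributes count−1 duplicates):
  door go: 5
  go wind: 5
  wind door: 4
  door door: 3
  wind go: 3
  door wind: 2
  go door: 2
  wind wind: 2
18 duplicate windows → 27 − 18 = 9 distinct.

9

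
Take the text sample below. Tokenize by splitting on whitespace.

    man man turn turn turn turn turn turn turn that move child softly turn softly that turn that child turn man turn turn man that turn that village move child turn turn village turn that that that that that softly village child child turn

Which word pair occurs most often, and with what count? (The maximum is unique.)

Bigram frequencies (highest first):
  turn turn: 8
  turn that: 4
  that that: 4
  child turn: 3
  man turn: 2
  move child: 2
  … (18 more, each ≤ 2)

"turn turn", 8 times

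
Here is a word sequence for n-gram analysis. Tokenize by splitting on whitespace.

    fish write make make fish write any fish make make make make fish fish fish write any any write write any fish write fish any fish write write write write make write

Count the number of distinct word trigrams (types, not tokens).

24

32 tokens → 30 trigram windows in total.
Repeated trigrams (each contributes count−1 duplicates):
  any fish write: 2
  fish write any: 2
  make make fish: 2
  make make make: 2
  write any fish: 2
  write write write: 2
6 duplicate windows → 30 − 6 = 24 distinct.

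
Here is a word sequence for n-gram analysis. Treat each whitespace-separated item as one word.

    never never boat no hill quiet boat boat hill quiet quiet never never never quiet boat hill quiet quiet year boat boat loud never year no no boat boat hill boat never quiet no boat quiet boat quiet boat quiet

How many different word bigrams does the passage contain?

40 tokens → 39 bigram windows in total.
Repeated bigrams (each contributes count−1 duplicates):
  quiet boat: 4
  boat boat: 3
  boat hill: 3
  boat quiet: 3
  hill quiet: 3
  never never: 3
  never quiet: 2
  no boat: 2
  … (1 more repeated)
16 duplicate windows → 39 − 16 = 23 distinct.

23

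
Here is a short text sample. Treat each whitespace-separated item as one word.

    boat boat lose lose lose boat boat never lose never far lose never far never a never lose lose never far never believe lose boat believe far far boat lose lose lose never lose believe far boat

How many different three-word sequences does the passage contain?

37 tokens → 35 trigram windows in total.
Repeated trigrams (each contributes count−1 duplicates):
  lose never far: 3
  boat lose lose: 2
  lose lose lose: 2
  lose lose never: 2
  never far never: 2
6 duplicate windows → 35 − 6 = 29 distinct.

29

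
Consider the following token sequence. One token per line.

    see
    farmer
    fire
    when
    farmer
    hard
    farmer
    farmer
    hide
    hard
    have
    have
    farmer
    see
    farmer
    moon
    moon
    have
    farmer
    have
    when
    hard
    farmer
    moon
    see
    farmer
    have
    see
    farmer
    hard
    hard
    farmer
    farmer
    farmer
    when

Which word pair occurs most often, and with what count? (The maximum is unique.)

"see farmer", 4 times

Bigram frequencies (highest first):
  see farmer: 4
  hard farmer: 3
  farmer farmer: 3
  farmer hard: 2
  have farmer: 2
  farmer moon: 2
  … (17 more, each ≤ 2)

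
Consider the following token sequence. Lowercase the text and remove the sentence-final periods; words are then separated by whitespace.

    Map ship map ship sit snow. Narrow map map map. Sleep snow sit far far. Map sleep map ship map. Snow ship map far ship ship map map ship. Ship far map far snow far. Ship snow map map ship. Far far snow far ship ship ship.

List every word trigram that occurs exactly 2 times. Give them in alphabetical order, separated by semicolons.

Trigram counts meeting the condition (exactly 2 times):
  far ship ship: 2
  far snow far: 2
  map map ship: 2
  map ship map: 2
  snow far ship: 2

far ship ship; far snow far; map map ship; map ship map; snow far ship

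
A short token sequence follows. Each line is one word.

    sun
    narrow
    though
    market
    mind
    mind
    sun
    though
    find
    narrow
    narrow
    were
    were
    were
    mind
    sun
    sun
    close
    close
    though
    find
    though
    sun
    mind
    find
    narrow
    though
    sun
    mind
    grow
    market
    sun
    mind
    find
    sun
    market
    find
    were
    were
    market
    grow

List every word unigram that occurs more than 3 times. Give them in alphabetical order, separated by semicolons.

Unigram counts meeting the condition (more than 3 times):
  find: 5
  market: 4
  mind: 6
  narrow: 4
  sun: 8
  though: 5
  were: 5

find; market; mind; narrow; sun; though; were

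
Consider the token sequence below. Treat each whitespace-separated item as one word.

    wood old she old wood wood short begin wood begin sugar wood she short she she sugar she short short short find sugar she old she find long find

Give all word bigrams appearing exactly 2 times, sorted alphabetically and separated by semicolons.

Bigram counts meeting the condition (exactly 2 times):
  old she: 2
  she old: 2
  she short: 2
  short short: 2
  sugar she: 2

old she; she old; she short; short short; sugar she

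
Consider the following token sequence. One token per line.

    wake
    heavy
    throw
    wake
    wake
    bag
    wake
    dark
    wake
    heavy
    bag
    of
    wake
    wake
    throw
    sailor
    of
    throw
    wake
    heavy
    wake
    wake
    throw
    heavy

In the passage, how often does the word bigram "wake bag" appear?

Scanning the 23 overlapping bigram windows for "wake bag":
  position 5–6: wake bag

1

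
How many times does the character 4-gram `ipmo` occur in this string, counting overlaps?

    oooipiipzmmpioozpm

0

Sliding a length-4 window over the 18 characters (15 positions):
  (no match at any position)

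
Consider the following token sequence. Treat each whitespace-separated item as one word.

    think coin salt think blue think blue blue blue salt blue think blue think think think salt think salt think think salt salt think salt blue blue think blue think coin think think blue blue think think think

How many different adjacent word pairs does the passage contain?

38 tokens → 37 bigram windows in total.
Repeated bigrams (each contributes count−1 duplicates):
  blue think: 6
  think think: 6
  think blue: 5
  blue blue: 4
  salt think: 4
  think salt: 4
  salt blue: 2
  think coin: 2
25 duplicate windows → 37 − 25 = 12 distinct.

12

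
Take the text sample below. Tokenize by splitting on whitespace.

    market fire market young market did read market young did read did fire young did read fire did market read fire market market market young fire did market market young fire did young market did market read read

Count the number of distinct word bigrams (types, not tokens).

38 tokens → 37 bigram windows in total.
Repeated bigrams (each contributes count−1 duplicates):
  market young: 4
  did market: 3
  did read: 3
  fire did: 3
  market market: 3
  fire market: 2
  market did: 2
  market read: 2
  … (4 more repeated)
18 duplicate windows → 37 − 18 = 19 distinct.

19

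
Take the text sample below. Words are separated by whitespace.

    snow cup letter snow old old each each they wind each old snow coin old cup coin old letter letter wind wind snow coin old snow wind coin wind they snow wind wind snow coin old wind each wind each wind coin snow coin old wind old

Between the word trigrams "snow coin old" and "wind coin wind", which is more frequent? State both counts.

"snow coin old": 4 occurrences
"wind coin wind": 1 occurrence

"snow coin old" (4 vs 1)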